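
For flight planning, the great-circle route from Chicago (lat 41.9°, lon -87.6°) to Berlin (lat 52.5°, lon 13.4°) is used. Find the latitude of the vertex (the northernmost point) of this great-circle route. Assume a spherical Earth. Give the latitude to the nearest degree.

The great circle lies in the plane with unit normal n̂ = (p₁ × p₂)/|p₁ × p₂|.
Here n̂_z ≈ +0.496; the vertex latitude is φ_max = arccos|n̂_z| ≈ 60.2°.

≈ 60°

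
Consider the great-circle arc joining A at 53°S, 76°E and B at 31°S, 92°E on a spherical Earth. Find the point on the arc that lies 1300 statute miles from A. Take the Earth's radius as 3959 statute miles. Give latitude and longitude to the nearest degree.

The haversine formula gives a central angle δ ≈ 0.434 rad (24.9°) between the endpoints. The total great-circle distance is δ·R ≈ 0.434 × 3959 ≈ 1719 mi, so the target fraction is f = 1300/1719 ≈ 0.756.
Interpolate at f ≈ 0.756 with slerp weights a = sin((1−f)δ)/sin δ ≈ 0.251, b = sin(fδ)/sin δ ≈ 0.767.
p = a·p₁ + b·p₂ ≈ (0.014, 0.803, -0.595); φ = arcsin(p_z) ≈ -36.54°, λ = atan2(p_y, p_x) ≈ 89.03°.

≈ 37°S, 89°E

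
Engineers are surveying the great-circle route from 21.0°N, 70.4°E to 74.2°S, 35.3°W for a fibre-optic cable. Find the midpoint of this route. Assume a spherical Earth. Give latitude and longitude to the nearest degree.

Write both endpoints as unit vectors p₁, p₂ with components (cos φ cos λ, cos φ sin λ, sin φ).
The central angle between the endpoints is δ = arccos(p₁·p₂) ≈ 1.997 rad (114.4°).
Interpolate at f = 1/2 with slerp weights a = sin((1−f)δ)/sin δ ≈ 0.923, b = sin(fδ)/sin δ ≈ 0.923.
p = a·p₁ + b·p₂ ≈ (0.494, 0.667, -0.558); φ = arcsin(p_z) ≈ -33.89°, λ = atan2(p_y, p_x) ≈ 53.45°.

≈ 34°S, 53°E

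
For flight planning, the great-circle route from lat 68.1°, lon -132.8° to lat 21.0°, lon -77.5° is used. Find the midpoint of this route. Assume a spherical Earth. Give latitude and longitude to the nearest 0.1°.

≈ lat 47.3°, lon -92.5°

Write both endpoints as unit vectors p₁, p₂ with components (cos φ cos λ, cos φ sin λ, sin φ).
The central angle between the endpoints is δ = arccos(p₁·p₂) ≈ 1.011 rad (57.9°).
Interpolate at f = 1/2 with slerp weights a = sin((1−f)δ)/sin δ ≈ 0.572, b = sin(fδ)/sin δ ≈ 0.572.
p = a·p₁ + b·p₂ ≈ (-0.029, -0.677, 0.735); φ = arcsin(p_z) ≈ 47.32°, λ = atan2(p_y, p_x) ≈ -92.48°.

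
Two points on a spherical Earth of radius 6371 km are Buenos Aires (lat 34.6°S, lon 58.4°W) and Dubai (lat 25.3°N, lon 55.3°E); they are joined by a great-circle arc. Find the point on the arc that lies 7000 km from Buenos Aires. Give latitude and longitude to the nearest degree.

≈ lat 8°S, lon 4°E

Convert each endpoint to a unit vector on the sphere (x = cos φ cos λ, y = cos φ sin λ, z = sin φ).
The central angle between the endpoints is δ = arccos(p₁·p₂) ≈ 2.143 rad (122.8°). The total great-circle distance is δ·R ≈ 2.143 × 6371 ≈ 13655 km, so the target fraction is f = 7000/13655 ≈ 0.513.
Interpolate at f ≈ 0.513 with slerp weights a = sin((1−f)δ)/sin δ ≈ 1.029, b = sin(fδ)/sin δ ≈ 1.060.
p = a·p₁ + b·p₂ ≈ (0.989, 0.066, -0.131); φ = arcsin(p_z) ≈ -7.55°, λ = atan2(p_y, p_x) ≈ 3.84°.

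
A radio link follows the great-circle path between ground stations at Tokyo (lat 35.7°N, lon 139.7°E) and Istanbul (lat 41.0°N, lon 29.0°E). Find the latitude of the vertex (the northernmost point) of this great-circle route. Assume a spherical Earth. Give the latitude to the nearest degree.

≈ 54°N

The great circle lies in the plane with unit normal n̂ = (p₁ × p₂)/|p₁ × p₂|.
Here n̂_z ≈ -0.581; the vertex latitude is φ_max = arccos|n̂_z| ≈ 54.5°.
Check via Clairaut: cos φ_max = |cos φ₁| · sin C = cos(35.7°)·sin(45.7°) ≈ 0.581, again giving ≈ 54.5°.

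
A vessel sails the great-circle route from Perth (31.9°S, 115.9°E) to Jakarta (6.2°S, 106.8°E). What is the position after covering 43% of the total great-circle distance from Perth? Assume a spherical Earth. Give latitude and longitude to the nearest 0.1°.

The haversine formula gives a central angle δ ≈ 0.472 rad (27.1°) between the endpoints.
Interpolate at f = 0.43 with slerp weights a = sin((1−f)δ)/sin δ ≈ 0.585, b = sin(fδ)/sin δ ≈ 0.443.
p = a·p₁ + b·p₂ ≈ (-0.344, 0.868, -0.357); φ = arcsin(p_z) ≈ -20.91°, λ = atan2(p_y, p_x) ≈ 111.62°.

≈ 20.9°S, 111.6°E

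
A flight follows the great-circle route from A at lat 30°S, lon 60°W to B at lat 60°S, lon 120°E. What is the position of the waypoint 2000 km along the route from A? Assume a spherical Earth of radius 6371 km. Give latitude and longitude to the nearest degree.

Write both endpoints as unit vectors p₁, p₂ with components (cos φ cos λ, cos φ sin λ, sin φ).
The central angle between the endpoints is δ = arccos(p₁·p₂) ≈ 1.571 rad (90.0°). The total great-circle distance is δ·R ≈ 1.571 × 6371 ≈ 10008 km, so the target fraction is f = 2000/10008 ≈ 0.200.
Interpolate at f ≈ 0.200 with slerp weights a = sin((1−f)δ)/sin δ ≈ 0.951, b = sin(fδ)/sin δ ≈ 0.309.
p = a·p₁ + b·p₂ ≈ (0.335, -0.580, -0.743); φ = arcsin(p_z) ≈ -47.99°, λ = atan2(p_y, p_x) ≈ -60.00°.

≈ lat 48°S, lon 60°W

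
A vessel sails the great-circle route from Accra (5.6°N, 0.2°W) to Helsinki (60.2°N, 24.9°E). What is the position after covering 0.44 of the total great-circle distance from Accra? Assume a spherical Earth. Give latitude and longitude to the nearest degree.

From cos δ = sin φ₁ sin φ₂ + cos φ₁ cos φ₂ cos Δλ, the central angle is δ ≈ 1.009 rad (57.8°).
Interpolate at f = 0.44 with slerp weights a = sin((1−f)δ)/sin δ ≈ 0.633, b = sin(fδ)/sin δ ≈ 0.508.
p = a·p₁ + b·p₂ ≈ (0.858, 0.104, 0.502); φ = arcsin(p_z) ≈ 30.14°, λ = atan2(p_y, p_x) ≈ 6.91°.

≈ (30°N, 7°E)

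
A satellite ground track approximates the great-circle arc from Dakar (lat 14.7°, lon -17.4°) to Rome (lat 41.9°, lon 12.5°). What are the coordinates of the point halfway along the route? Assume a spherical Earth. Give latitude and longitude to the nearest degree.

From cos δ = sin φ₁ sin φ₂ + cos φ₁ cos φ₂ cos Δλ, the central angle is δ ≈ 0.654 rad (37.5°).
Interpolate at f = 1/2 with slerp weights a = sin((1−f)δ)/sin δ ≈ 0.528, b = sin(fδ)/sin δ ≈ 0.528.
p = a·p₁ + b·p₂ ≈ (0.871, -0.068, 0.487); φ = arcsin(p_z) ≈ 29.12°, λ = atan2(p_y, p_x) ≈ -4.44°.

≈ lat 29°, lon -4°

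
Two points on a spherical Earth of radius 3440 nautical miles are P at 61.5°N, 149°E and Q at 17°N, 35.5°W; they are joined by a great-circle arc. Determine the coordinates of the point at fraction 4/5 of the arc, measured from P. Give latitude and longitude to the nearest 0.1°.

≈ 37.3°N, 36.5°W

Write both endpoints as unit vectors p₁, p₂ with components (cos φ cos λ, cos φ sin λ, sin φ).
The central angle between the endpoints is δ = arccos(p₁·p₂) ≈ 1.770 rad (101.4°).
Interpolate at f = 4/5 with slerp weights a = sin((1−f)δ)/sin δ ≈ 0.354, b = sin(fδ)/sin δ ≈ 1.008.
p = a·p₁ + b·p₂ ≈ (0.640, -0.473, 0.606); φ = arcsin(p_z) ≈ 37.27°, λ = atan2(p_y, p_x) ≈ -36.45°.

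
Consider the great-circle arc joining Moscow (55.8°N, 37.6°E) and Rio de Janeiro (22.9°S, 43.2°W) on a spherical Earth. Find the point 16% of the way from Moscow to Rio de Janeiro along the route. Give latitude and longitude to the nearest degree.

≈ (47°N, 14°E)

From cos δ = sin φ₁ sin φ₂ + cos φ₁ cos φ₂ cos Δλ, the central angle is δ ≈ 1.812 rad (103.8°).
Interpolate at f = 0.16 with slerp weights a = sin((1−f)δ)/sin δ ≈ 1.029, b = sin(fδ)/sin δ ≈ 0.294.
p = a·p₁ + b·p₂ ≈ (0.656, 0.167, 0.736); φ = arcsin(p_z) ≈ 47.41°, λ = atan2(p_y, p_x) ≈ 14.30°.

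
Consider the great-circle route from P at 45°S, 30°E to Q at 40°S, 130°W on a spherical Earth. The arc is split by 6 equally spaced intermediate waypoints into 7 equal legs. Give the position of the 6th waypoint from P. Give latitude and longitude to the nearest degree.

≈ 53°S, 125°W

Convert each endpoint to a unit vector on the sphere (x = cos φ cos λ, y = cos φ sin λ, z = sin φ).
The central angle between the endpoints is δ = arccos(p₁·p₂) ≈ 1.625 rad (93.1°).
Interpolate at f = 6/7 with slerp weights a = sin((1−f)δ)/sin δ ≈ 0.230, b = sin(fδ)/sin δ ≈ 0.986.
p = a·p₁ + b·p₂ ≈ (-0.344, -0.497, -0.797); φ = arcsin(p_z) ≈ -52.80°, λ = atan2(p_y, p_x) ≈ -124.71°.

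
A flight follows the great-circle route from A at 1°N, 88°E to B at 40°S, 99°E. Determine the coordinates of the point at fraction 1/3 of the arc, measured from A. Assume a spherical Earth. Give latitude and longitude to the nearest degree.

Write both endpoints as unit vectors p₁, p₂ with components (cos φ cos λ, cos φ sin λ, sin φ).
The central angle between the endpoints is δ = arccos(p₁·p₂) ≈ 0.737 rad (42.2°).
Interpolate at f = 1/3 with slerp weights a = sin((1−f)δ)/sin δ ≈ 0.702, b = sin(fδ)/sin δ ≈ 0.362.
p = a·p₁ + b·p₂ ≈ (-0.019, 0.975, -0.220); φ = arcsin(p_z) ≈ -12.73°, λ = atan2(p_y, p_x) ≈ 91.11°.

≈ 13°S, 91°E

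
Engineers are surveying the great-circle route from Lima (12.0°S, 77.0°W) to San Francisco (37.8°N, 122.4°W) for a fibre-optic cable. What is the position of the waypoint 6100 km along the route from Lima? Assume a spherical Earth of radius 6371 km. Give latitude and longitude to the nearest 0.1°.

≈ 30.6°N, 113.0°W

Convert each endpoint to a unit vector on the sphere (x = cos φ cos λ, y = cos φ sin λ, z = sin φ).
The central angle between the endpoints is δ = arccos(p₁·p₂) ≈ 1.143 rad (65.5°). The total great-circle distance is δ·R ≈ 1.143 × 6371 ≈ 7279 km, so the target fraction is f = 6100/7279 ≈ 0.838.
Interpolate at f ≈ 0.838 with slerp weights a = sin((1−f)δ)/sin δ ≈ 0.202, b = sin(fδ)/sin δ ≈ 0.899.
p = a·p₁ + b·p₂ ≈ (-0.336, -0.793, 0.509); φ = arcsin(p_z) ≈ 30.59°, λ = atan2(p_y, p_x) ≈ -112.98°.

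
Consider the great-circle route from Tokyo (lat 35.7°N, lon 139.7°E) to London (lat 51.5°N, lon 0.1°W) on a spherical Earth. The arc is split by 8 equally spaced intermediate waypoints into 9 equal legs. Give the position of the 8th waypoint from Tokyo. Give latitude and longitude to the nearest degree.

From cos δ = sin φ₁ sin φ₂ + cos φ₁ cos φ₂ cos Δλ, the central angle is δ ≈ 1.500 rad (86.0°).
Interpolate at f = 8/9 with slerp weights a = sin((1−f)δ)/sin δ ≈ 0.166, b = sin(fδ)/sin δ ≈ 0.974.
p = a·p₁ + b·p₂ ≈ (0.504, 0.086, 0.860); φ = arcsin(p_z) ≈ 59.28°, λ = atan2(p_y, p_x) ≈ 9.73°.

≈ lat 59°N, lon 10°E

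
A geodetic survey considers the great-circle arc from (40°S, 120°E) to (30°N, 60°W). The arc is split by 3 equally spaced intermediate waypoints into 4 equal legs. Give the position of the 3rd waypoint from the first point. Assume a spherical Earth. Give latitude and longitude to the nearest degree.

The haversine formula gives a central angle δ ≈ 2.967 rad (170.0°) between the endpoints.
Interpolate at f = 3/4 with slerp weights a = sin((1−f)δ)/sin δ ≈ 3.891, b = sin(fδ)/sin δ ≈ 4.569.
p = a·p₁ + b·p₂ ≈ (0.488, -0.845, -0.216); φ = arcsin(p_z) ≈ -12.50°, λ = atan2(p_y, p_x) ≈ -60.00°.

≈ (12°S, 60°W)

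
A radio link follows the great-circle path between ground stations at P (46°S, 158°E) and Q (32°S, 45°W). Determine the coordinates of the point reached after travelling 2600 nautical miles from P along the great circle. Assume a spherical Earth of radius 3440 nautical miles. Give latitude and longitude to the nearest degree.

≈ (76°S, 122°W)

Convert each endpoint to a unit vector on the sphere (x = cos φ cos λ, y = cos φ sin λ, z = sin φ).
The central angle between the endpoints is δ = arccos(p₁·p₂) ≈ 1.733 rad (99.3°). The total great-circle distance is δ·R ≈ 1.733 × 3440 ≈ 5960 nmi, so the target fraction is f = 2600/5960 ≈ 0.436.
Interpolate at f ≈ 0.436 with slerp weights a = sin((1−f)δ)/sin δ ≈ 0.840, b = sin(fδ)/sin δ ≈ 0.695.
p = a·p₁ + b·p₂ ≈ (-0.124, -0.198, -0.972); φ = arcsin(p_z) ≈ -76.48°, λ = atan2(p_y, p_x) ≈ -122.04°.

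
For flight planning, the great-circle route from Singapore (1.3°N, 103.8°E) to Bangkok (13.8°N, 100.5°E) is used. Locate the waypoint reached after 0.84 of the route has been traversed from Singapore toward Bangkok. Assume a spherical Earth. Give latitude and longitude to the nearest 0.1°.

From cos δ = sin φ₁ sin φ₂ + cos φ₁ cos φ₂ cos Δλ, the central angle is δ ≈ 0.225 rad (12.9°).
Interpolate at f = 0.84 with slerp weights a = sin((1−f)δ)/sin δ ≈ 0.161, b = sin(fδ)/sin δ ≈ 0.842.
p = a·p₁ + b·p₂ ≈ (-0.188, 0.961, 0.205); φ = arcsin(p_z) ≈ 11.80°, λ = atan2(p_y, p_x) ≈ 101.04°.

≈ 11.8°N, 101.0°E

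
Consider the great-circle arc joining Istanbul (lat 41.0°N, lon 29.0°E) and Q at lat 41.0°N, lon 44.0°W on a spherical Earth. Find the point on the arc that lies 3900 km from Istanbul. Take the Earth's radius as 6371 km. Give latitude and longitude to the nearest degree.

≈ lat 47°N, lon 20°W

From cos δ = sin φ₁ sin φ₂ + cos φ₁ cos φ₂ cos Δλ, the central angle is δ ≈ 0.931 rad (53.3°). The total great-circle distance is δ·R ≈ 0.931 × 6371 ≈ 5932 km, so the target fraction is f = 3900/5932 ≈ 0.657.
Interpolate at f ≈ 0.657 with slerp weights a = sin((1−f)δ)/sin δ ≈ 0.391, b = sin(fδ)/sin δ ≈ 0.716.
p = a·p₁ + b·p₂ ≈ (0.647, -0.232, 0.726); φ = arcsin(p_z) ≈ 46.58°, λ = atan2(p_y, p_x) ≈ -19.77°.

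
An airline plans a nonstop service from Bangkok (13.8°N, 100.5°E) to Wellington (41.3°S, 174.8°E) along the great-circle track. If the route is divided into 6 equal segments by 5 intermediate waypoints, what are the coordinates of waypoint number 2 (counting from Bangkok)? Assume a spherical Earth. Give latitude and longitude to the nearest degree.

Write both endpoints as unit vectors p₁, p₂ with components (cos φ cos λ, cos φ sin λ, sin φ).
The central angle between the endpoints is δ = arccos(p₁·p₂) ≈ 1.531 rad (87.7°).
Interpolate at f = 2/6 with slerp weights a = sin((1−f)δ)/sin δ ≈ 0.853, b = sin(fδ)/sin δ ≈ 0.489.
p = a·p₁ + b·p₂ ≈ (-0.517, 0.848, -0.119); φ = arcsin(p_z) ≈ -6.84°, λ = atan2(p_y, p_x) ≈ 121.36°.

≈ (7°S, 121°E)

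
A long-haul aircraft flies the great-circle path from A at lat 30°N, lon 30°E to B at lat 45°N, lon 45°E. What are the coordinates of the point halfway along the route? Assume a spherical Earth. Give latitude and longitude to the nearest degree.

≈ lat 38°N, lon 37°E

Convert each endpoint to a unit vector on the sphere (x = cos φ cos λ, y = cos φ sin λ, z = sin φ).
The central angle between the endpoints is δ = arccos(p₁·p₂) ≈ 0.333 rad (19.1°).
Interpolate at f = 1/2 with slerp weights a = sin((1−f)δ)/sin δ ≈ 0.507, b = sin(fδ)/sin δ ≈ 0.507.
p = a·p₁ + b·p₂ ≈ (0.634, 0.473, 0.612); φ = arcsin(p_z) ≈ 37.74°, λ = atan2(p_y, p_x) ≈ 36.74°.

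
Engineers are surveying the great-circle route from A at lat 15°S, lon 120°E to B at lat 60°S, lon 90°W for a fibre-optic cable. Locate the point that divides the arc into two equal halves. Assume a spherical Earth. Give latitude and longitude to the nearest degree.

Write both endpoints as unit vectors p₁, p₂ with components (cos φ cos λ, cos φ sin λ, sin φ).
The central angle between the endpoints is δ = arccos(p₁·p₂) ≈ 1.766 rad (101.2°).
Interpolate at f = 1/2 with slerp weights a = sin((1−f)δ)/sin δ ≈ 0.788, b = sin(fδ)/sin δ ≈ 0.788.
p = a·p₁ + b·p₂ ≈ (-0.380, 0.265, -0.886); φ = arcsin(p_z) ≈ -62.38°, λ = atan2(p_y, p_x) ≈ 145.13°.

≈ lat 62°S, lon 145°E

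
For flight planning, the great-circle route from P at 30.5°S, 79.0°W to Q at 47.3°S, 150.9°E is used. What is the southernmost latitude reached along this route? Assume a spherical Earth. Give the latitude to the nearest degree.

The great circle lies in the plane with unit normal n̂ = (p₁ × p₂)/|p₁ × p₂|.
Here n̂_z ≈ -0.447; the vertex latitude is φ_max = arccos|n̂_z| ≈ 63.5°.
Check via Clairaut: cos φ_max = |cos φ₁| · sin C = cos(30.5°)·sin(148.8°) ≈ 0.447, again giving ≈ 63.5°.

≈ 63°S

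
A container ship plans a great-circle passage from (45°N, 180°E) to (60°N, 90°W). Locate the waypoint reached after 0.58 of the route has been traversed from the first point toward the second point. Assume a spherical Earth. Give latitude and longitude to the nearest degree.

≈ (62°N, 136°W)

Write both endpoints as unit vectors p₁, p₂ with components (cos φ cos λ, cos φ sin λ, sin φ).
The central angle between the endpoints is δ = arccos(p₁·p₂) ≈ 0.912 rad (52.2°).
Interpolate at f = 0.58 with slerp weights a = sin((1−f)δ)/sin δ ≈ 0.473, b = sin(fδ)/sin δ ≈ 0.638.
p = a·p₁ + b·p₂ ≈ (-0.334, -0.319, 0.887); φ = arcsin(p_z) ≈ 62.48°, λ = atan2(p_y, p_x) ≈ -136.33°.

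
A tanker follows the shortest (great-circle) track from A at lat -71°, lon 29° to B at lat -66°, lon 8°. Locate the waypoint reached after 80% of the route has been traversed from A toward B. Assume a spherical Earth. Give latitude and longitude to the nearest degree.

Write both endpoints as unit vectors p₁, p₂ with components (cos φ cos λ, cos φ sin λ, sin φ).
The central angle between the endpoints is δ = arccos(p₁·p₂) ≈ 0.159 rad (9.1°).
Interpolate at f = 0.80 with slerp weights a = sin((1−f)δ)/sin δ ≈ 0.201, b = sin(fδ)/sin δ ≈ 0.801.
p = a·p₁ + b·p₂ ≈ (0.380, 0.077, -0.922); φ = arcsin(p_z) ≈ -67.19°, λ = atan2(p_y, p_x) ≈ 11.47°.

≈ lat -67°, lon 11°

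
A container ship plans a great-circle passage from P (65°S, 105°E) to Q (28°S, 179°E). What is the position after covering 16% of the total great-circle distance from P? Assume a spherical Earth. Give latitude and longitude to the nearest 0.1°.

Convert each endpoint to a unit vector on the sphere (x = cos φ cos λ, y = cos φ sin λ, z = sin φ).
The central angle between the endpoints is δ = arccos(p₁·p₂) ≈ 1.014 rad (58.1°).
Interpolate at f = 0.16 with slerp weights a = sin((1−f)δ)/sin δ ≈ 0.886, b = sin(fδ)/sin δ ≈ 0.190.
p = a·p₁ + b·p₂ ≈ (-0.265, 0.365, -0.893); φ = arcsin(p_z) ≈ -63.20°, λ = atan2(p_y, p_x) ≈ 125.99°.

≈ (63.2°S, 126.0°E)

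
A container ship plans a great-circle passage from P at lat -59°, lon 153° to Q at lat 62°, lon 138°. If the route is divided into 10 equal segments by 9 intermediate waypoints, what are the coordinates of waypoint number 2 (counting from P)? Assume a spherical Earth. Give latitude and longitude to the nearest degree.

From cos δ = sin φ₁ sin φ₂ + cos φ₁ cos φ₂ cos Δλ, the central angle is δ ≈ 2.121 rad (121.6°).
Interpolate at f = 2/10 with slerp weights a = sin((1−f)δ)/sin δ ≈ 1.164, b = sin(fδ)/sin δ ≈ 0.483.
p = a·p₁ + b·p₂ ≈ (-0.703, 0.424, -0.571); φ = arcsin(p_z) ≈ -34.84°, λ = atan2(p_y, p_x) ≈ 148.90°.

≈ lat -35°, lon 149°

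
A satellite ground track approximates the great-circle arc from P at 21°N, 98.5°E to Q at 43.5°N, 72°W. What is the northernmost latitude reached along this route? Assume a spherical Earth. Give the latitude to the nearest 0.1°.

The great circle lies in the plane with unit normal n̂ = (p₁ × p₂)/|p₁ × p₂|.
Here n̂_z ≈ -0.123; the vertex latitude is φ_max = arccos|n̂_z| ≈ 82.9°.
Check via Clairaut: cos φ_max = |cos φ₁| · sin C = cos(21.0°)·sin(7.6°) ≈ 0.123, again giving ≈ 82.9°.

≈ 82.9°N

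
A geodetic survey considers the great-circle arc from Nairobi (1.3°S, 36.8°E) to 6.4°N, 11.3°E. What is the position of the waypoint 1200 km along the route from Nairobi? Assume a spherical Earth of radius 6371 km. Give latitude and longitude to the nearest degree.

≈ 2°N, 26°E

Write both endpoints as unit vectors p₁, p₂ with components (cos φ cos λ, cos φ sin λ, sin φ).
The central angle between the endpoints is δ = arccos(p₁·p₂) ≈ 0.464 rad (26.6°). The total great-circle distance is δ·R ≈ 0.464 × 6371 ≈ 2957 km, so the target fraction is f = 1200/2957 ≈ 0.406.
Interpolate at f ≈ 0.406 with slerp weights a = sin((1−f)δ)/sin δ ≈ 0.608, b = sin(fδ)/sin δ ≈ 0.418.
p = a·p₁ + b·p₂ ≈ (0.895, 0.446, 0.033); φ = arcsin(p_z) ≈ 1.88°, λ = atan2(p_y, p_x) ≈ 26.49°.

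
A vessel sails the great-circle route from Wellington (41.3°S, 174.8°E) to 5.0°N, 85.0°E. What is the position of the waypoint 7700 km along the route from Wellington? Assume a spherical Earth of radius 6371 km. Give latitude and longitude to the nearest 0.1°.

Write both endpoints as unit vectors p₁, p₂ with components (cos φ cos λ, cos φ sin λ, sin φ).
The central angle between the endpoints is δ = arccos(p₁·p₂) ≈ 1.626 rad (93.1°). The total great-circle distance is δ·R ≈ 1.626 × 6371 ≈ 10358 km, so the target fraction is f = 7700/10358 ≈ 0.743.
Interpolate at f ≈ 0.743 with slerp weights a = sin((1−f)δ)/sin δ ≈ 0.406, b = sin(fδ)/sin δ ≈ 0.937.
p = a·p₁ + b·p₂ ≈ (-0.222, 0.957, -0.186); φ = arcsin(p_z) ≈ -10.73°, λ = atan2(p_y, p_x) ≈ 103.07°.

≈ 10.7°S, 103.1°E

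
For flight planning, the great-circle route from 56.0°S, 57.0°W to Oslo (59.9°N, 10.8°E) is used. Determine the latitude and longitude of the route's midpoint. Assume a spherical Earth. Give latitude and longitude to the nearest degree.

≈ 2°N, 25°W

From cos δ = sin φ₁ sin φ₂ + cos φ₁ cos φ₂ cos Δλ, the central angle is δ ≈ 2.228 rad (127.7°).
Interpolate at f = 1/2 with slerp weights a = sin((1−f)δ)/sin δ ≈ 1.134, b = sin(fδ)/sin δ ≈ 1.134.
p = a·p₁ + b·p₂ ≈ (0.904, -0.425, 0.041); φ = arcsin(p_z) ≈ 2.35°, λ = atan2(p_y, p_x) ≈ -25.19°.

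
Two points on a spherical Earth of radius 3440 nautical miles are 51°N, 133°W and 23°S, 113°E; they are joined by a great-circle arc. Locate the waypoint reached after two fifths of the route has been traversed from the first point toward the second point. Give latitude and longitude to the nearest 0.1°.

The haversine formula gives a central angle δ ≈ 2.140 rad (122.6°) between the endpoints.
Interpolate at f = 2/5 with slerp weights a = sin((1−f)δ)/sin δ ≈ 1.139, b = sin(fδ)/sin δ ≈ 0.897.
p = a·p₁ + b·p₂ ≈ (-0.811, 0.236, 0.535); φ = arcsin(p_z) ≈ 32.33°, λ = atan2(p_y, p_x) ≈ 163.80°.

≈ 32.3°N, 163.8°E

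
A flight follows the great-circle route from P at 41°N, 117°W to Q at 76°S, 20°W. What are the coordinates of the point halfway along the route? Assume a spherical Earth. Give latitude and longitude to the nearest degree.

≈ 22°S, 99°W

Convert each endpoint to a unit vector on the sphere (x = cos φ cos λ, y = cos φ sin λ, z = sin φ).
The central angle between the endpoints is δ = arccos(p₁·p₂) ≈ 2.290 rad (131.2°).
Interpolate at f = 1/2 with slerp weights a = sin((1−f)δ)/sin δ ≈ 1.211, b = sin(fδ)/sin δ ≈ 1.211.
p = a·p₁ + b·p₂ ≈ (-0.140, -0.914, -0.380); φ = arcsin(p_z) ≈ -22.36°, λ = atan2(p_y, p_x) ≈ -98.68°.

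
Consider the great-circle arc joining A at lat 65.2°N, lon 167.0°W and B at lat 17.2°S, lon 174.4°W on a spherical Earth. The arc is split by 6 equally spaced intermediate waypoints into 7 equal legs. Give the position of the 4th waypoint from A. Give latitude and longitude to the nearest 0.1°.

≈ lat 18.1°N, lon 172.5°W

Convert each endpoint to a unit vector on the sphere (x = cos φ cos λ, y = cos φ sin λ, z = sin φ).
The central angle between the endpoints is δ = arccos(p₁·p₂) ≈ 1.442 rad (82.6°).
Interpolate at f = 4/7 with slerp weights a = sin((1−f)δ)/sin δ ≈ 0.584, b = sin(fδ)/sin δ ≈ 0.740.
p = a·p₁ + b·p₂ ≈ (-0.942, -0.124, 0.311); φ = arcsin(p_z) ≈ 18.15°, λ = atan2(p_y, p_x) ≈ -172.50°.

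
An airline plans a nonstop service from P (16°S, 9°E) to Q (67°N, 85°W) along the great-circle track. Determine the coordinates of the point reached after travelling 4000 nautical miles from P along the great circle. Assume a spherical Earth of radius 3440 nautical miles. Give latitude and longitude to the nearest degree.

The haversine formula gives a central angle δ ≈ 1.855 rad (106.3°) between the endpoints. The total great-circle distance is δ·R ≈ 1.855 × 3440 ≈ 6380 nmi, so the target fraction is f = 4000/6380 ≈ 0.627.
Interpolate at f ≈ 0.627 with slerp weights a = sin((1−f)δ)/sin δ ≈ 0.664, b = sin(fδ)/sin δ ≈ 0.956.
p = a·p₁ + b·p₂ ≈ (0.663, -0.272, 0.697); φ = arcsin(p_z) ≈ 44.19°, λ = atan2(p_y, p_x) ≈ -22.31°.

≈ (44°N, 22°W)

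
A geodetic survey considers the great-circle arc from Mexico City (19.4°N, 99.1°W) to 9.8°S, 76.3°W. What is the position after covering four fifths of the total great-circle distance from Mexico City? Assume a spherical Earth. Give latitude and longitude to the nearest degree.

Convert each endpoint to a unit vector on the sphere (x = cos φ cos λ, y = cos φ sin λ, z = sin φ).
The central angle between the endpoints is δ = arccos(p₁·p₂) ≈ 0.643 rad (36.8°).
Interpolate at f = 4/5 with slerp weights a = sin((1−f)δ)/sin δ ≈ 0.214, b = sin(fδ)/sin δ ≈ 0.821.
p = a·p₁ + b·p₂ ≈ (0.160, -0.985, -0.069); φ = arcsin(p_z) ≈ -3.93°, λ = atan2(p_y, p_x) ≈ -80.79°.

≈ 4°S, 81°W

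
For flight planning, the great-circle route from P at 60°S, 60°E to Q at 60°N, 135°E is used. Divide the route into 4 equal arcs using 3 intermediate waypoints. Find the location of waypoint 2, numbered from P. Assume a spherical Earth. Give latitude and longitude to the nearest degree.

Write both endpoints as unit vectors p₁, p₂ with components (cos φ cos λ, cos φ sin λ, sin φ).
The central angle between the endpoints is δ = arccos(p₁·p₂) ≈ 2.326 rad (133.3°).
Interpolate at f = 2/4 with slerp weights a = sin((1−f)δ)/sin δ ≈ 1.260, b = sin(fδ)/sin δ ≈ 1.260.
p = a·p₁ + b·p₂ ≈ (-0.131, 0.991, 0.000); φ = arcsin(p_z) ≈ 0.00°, λ = atan2(p_y, p_x) ≈ 97.50°.

≈ 0°N, 97°E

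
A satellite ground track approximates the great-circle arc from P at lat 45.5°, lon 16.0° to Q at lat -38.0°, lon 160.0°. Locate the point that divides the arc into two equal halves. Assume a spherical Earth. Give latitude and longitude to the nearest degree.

≈ lat 12°, lon 98°

Write both endpoints as unit vectors p₁, p₂ with components (cos φ cos λ, cos φ sin λ, sin φ).
The central angle between the endpoints is δ = arccos(p₁·p₂) ≈ 2.659 rad (152.4°).
Interpolate at f = 1/2 with slerp weights a = sin((1−f)δ)/sin δ ≈ 2.094, b = sin(fδ)/sin δ ≈ 2.094.
p = a·p₁ + b·p₂ ≈ (-0.140, 0.969, 0.204); φ = arcsin(p_z) ≈ 11.79°, λ = atan2(p_y, p_x) ≈ 98.21°.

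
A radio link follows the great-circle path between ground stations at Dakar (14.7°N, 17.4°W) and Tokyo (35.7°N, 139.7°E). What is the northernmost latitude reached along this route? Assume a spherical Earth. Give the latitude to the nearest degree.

The great circle lies in the plane with unit normal n̂ = (p₁ × p₂)/|p₁ × p₂|.
Here n̂_z ≈ +0.374; the vertex latitude is φ_max = arccos|n̂_z| ≈ 68.1°.

≈ 68°N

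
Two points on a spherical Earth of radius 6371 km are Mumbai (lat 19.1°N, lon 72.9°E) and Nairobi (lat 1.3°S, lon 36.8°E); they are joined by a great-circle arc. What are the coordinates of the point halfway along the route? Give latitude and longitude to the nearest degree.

Write both endpoints as unit vectors p₁, p₂ with components (cos φ cos λ, cos φ sin λ, sin φ).
The central angle between the endpoints is δ = arccos(p₁·p₂) ≈ 0.714 rad (40.9°).
Interpolate at f = 1/2 with slerp weights a = sin((1−f)δ)/sin δ ≈ 0.534, b = sin(fδ)/sin δ ≈ 0.534.
p = a·p₁ + b·p₂ ≈ (0.575, 0.802, 0.163); φ = arcsin(p_z) ≈ 9.35°, λ = atan2(p_y, p_x) ≈ 54.32°.

≈ lat 9°N, lon 54°E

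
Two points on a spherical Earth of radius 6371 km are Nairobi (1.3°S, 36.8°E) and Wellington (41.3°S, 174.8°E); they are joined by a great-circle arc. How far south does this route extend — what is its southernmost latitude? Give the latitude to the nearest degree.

The great circle lies in the plane with unit normal n̂ = (p₁ × p₂)/|p₁ × p₂|.
Here n̂_z ≈ +0.599; the vertex latitude is φ_max = arccos|n̂_z| ≈ 53.2°.
Check via Clairaut: cos φ_max = |cos φ₁| · sin C = cos(1.3°)·sin(143.2°) ≈ 0.599, again giving ≈ 53.2°.

≈ 53°S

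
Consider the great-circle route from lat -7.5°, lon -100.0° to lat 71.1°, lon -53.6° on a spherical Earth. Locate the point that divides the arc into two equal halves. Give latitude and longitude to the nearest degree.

Write both endpoints as unit vectors p₁, p₂ with components (cos φ cos λ, cos φ sin λ, sin φ).
The central angle between the endpoints is δ = arccos(p₁·p₂) ≈ 1.473 rad (84.4°).
Interpolate at f = 1/2 with slerp weights a = sin((1−f)δ)/sin δ ≈ 0.675, b = sin(fδ)/sin δ ≈ 0.675.
p = a·p₁ + b·p₂ ≈ (0.014, -0.835, 0.550); φ = arcsin(p_z) ≈ 33.39°, λ = atan2(p_y, p_x) ≈ -89.07°.

≈ lat 33°, lon -89°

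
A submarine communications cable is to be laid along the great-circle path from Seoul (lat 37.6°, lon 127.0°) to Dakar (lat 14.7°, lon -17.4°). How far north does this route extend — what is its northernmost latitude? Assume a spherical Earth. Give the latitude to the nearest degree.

≈ 60°

The great circle lies in the plane with unit normal n̂ = (p₁ × p₂)/|p₁ × p₂|.
Here n̂_z ≈ -0.505; the vertex latitude is φ_max = arccos|n̂_z| ≈ 59.7°.
Check via Clairaut: cos φ_max = |cos φ₁| · sin C = cos(37.6°)·sin(39.6°) ≈ 0.505, again giving ≈ 59.7°.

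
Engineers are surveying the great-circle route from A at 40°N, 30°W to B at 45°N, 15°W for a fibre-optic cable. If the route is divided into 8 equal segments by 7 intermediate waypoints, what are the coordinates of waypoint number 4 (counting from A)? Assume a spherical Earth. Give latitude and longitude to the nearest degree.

≈ 43°N, 23°W

From cos δ = sin φ₁ sin φ₂ + cos φ₁ cos φ₂ cos Δλ, the central angle is δ ≈ 0.211 rad (12.1°).
Interpolate at f = 4/8 with slerp weights a = sin((1−f)δ)/sin δ ≈ 0.503, b = sin(fδ)/sin δ ≈ 0.503.
p = a·p₁ + b·p₂ ≈ (0.677, -0.285, 0.679); φ = arcsin(p_z) ≈ 42.74°, λ = atan2(p_y, p_x) ≈ -22.80°.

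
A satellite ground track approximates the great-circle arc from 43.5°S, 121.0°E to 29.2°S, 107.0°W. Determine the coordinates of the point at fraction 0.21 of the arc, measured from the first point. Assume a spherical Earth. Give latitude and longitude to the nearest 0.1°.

Write both endpoints as unit vectors p₁, p₂ with components (cos φ cos λ, cos φ sin λ, sin φ).
The central angle between the endpoints is δ = arccos(p₁·p₂) ≈ 1.659 rad (95.0°).
Interpolate at f = 0.21 with slerp weights a = sin((1−f)δ)/sin δ ≈ 0.970, b = sin(fδ)/sin δ ≈ 0.343.
p = a·p₁ + b·p₂ ≈ (-0.450, 0.317, -0.835); φ = arcsin(p_z) ≈ -56.61°, λ = atan2(p_y, p_x) ≈ 144.82°.

≈ 56.6°S, 144.8°E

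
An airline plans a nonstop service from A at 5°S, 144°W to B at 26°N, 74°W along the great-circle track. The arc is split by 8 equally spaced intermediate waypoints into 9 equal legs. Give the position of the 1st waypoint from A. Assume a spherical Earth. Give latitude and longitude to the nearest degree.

Convert each endpoint to a unit vector on the sphere (x = cos φ cos λ, y = cos φ sin λ, z = sin φ).
The central angle between the endpoints is δ = arccos(p₁·p₂) ≈ 1.299 rad (74.5°).
Interpolate at f = 1/9 with slerp weights a = sin((1−f)δ)/sin δ ≈ 0.950, b = sin(fδ)/sin δ ≈ 0.149.
p = a·p₁ + b·p₂ ≈ (-0.728, -0.685, -0.017); φ = arcsin(p_z) ≈ -0.99°, λ = atan2(p_y, p_x) ≈ -136.75°.

≈ 1°S, 137°W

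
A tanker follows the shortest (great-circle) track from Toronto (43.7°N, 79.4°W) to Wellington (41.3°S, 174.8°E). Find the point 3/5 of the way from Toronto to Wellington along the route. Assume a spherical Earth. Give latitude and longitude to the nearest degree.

≈ 8°S, 142°W

Write both endpoints as unit vectors p₁, p₂ with components (cos φ cos λ, cos φ sin λ, sin φ).
The central angle between the endpoints is δ = arccos(p₁·p₂) ≈ 2.219 rad (127.1°).
Interpolate at f = 3/5 with slerp weights a = sin((1−f)δ)/sin δ ≈ 0.973, b = sin(fδ)/sin δ ≈ 1.219.
p = a·p₁ + b·p₂ ≈ (-0.782, -0.608, -0.132); φ = arcsin(p_z) ≈ -7.59°, λ = atan2(p_y, p_x) ≈ -142.13°.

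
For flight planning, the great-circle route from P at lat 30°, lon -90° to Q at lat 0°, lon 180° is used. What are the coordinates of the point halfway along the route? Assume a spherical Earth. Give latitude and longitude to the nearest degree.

From cos δ = sin φ₁ sin φ₂ + cos φ₁ cos φ₂ cos Δλ, the central angle is δ ≈ 1.571 rad (90.0°).
Interpolate at f = 1/2 with slerp weights a = sin((1−f)δ)/sin δ ≈ 0.707, b = sin(fδ)/sin δ ≈ 0.707.
p = a·p₁ + b·p₂ ≈ (-0.707, -0.612, 0.354); φ = arcsin(p_z) ≈ 20.70°, λ = atan2(p_y, p_x) ≈ -139.11°.

≈ lat 21°, lon -139°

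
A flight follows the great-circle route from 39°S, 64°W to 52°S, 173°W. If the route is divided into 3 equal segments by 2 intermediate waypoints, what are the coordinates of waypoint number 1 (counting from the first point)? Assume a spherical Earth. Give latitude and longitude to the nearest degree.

Write both endpoints as unit vectors p₁, p₂ with components (cos φ cos λ, cos φ sin λ, sin φ).
The central angle between the endpoints is δ = arccos(p₁·p₂) ≈ 1.224 rad (70.1°).
Interpolate at f = 1/3 with slerp weights a = sin((1−f)δ)/sin δ ≈ 0.774, b = sin(fδ)/sin δ ≈ 0.422.
p = a·p₁ + b·p₂ ≈ (0.006, -0.573, -0.820); φ = arcsin(p_z) ≈ -55.07°, λ = atan2(p_y, p_x) ≈ -89.39°.

≈ 55°S, 89°W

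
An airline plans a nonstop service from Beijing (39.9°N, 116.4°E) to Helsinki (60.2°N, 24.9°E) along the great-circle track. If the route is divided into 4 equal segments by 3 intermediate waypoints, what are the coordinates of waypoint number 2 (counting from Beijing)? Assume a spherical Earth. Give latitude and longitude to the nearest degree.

≈ 59°N, 83°E

Convert each endpoint to a unit vector on the sphere (x = cos φ cos λ, y = cos φ sin λ, z = sin φ).
The central angle between the endpoints is δ = arccos(p₁·p₂) ≈ 0.992 rad (56.9°).
Interpolate at f = 2/4 with slerp weights a = sin((1−f)δ)/sin δ ≈ 0.569, b = sin(fδ)/sin δ ≈ 0.569.
p = a·p₁ + b·p₂ ≈ (0.062, 0.510, 0.858); φ = arcsin(p_z) ≈ 59.10°, λ = atan2(p_y, p_x) ≈ 83.02°.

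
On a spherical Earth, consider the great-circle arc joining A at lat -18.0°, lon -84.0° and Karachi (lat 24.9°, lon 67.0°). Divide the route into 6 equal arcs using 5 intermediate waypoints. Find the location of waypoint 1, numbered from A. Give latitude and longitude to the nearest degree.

From cos δ = sin φ₁ sin φ₂ + cos φ₁ cos φ₂ cos Δλ, the central angle is δ ≈ 2.656 rad (152.2°).
Interpolate at f = 1/6 with slerp weights a = sin((1−f)δ)/sin δ ≈ 1.716, b = sin(fδ)/sin δ ≈ 0.919.
p = a·p₁ + b·p₂ ≈ (0.496, -0.856, -0.144); φ = arcsin(p_z) ≈ -8.25°, λ = atan2(p_y, p_x) ≈ -59.91°.

≈ lat -8°, lon -60°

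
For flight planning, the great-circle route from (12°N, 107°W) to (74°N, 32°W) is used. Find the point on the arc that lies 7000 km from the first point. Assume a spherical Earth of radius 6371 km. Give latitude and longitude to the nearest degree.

Convert each endpoint to a unit vector on the sphere (x = cos φ cos λ, y = cos φ sin λ, z = sin φ).
The central angle between the endpoints is δ = arccos(p₁·p₂) ≈ 1.298 rad (74.4°). The total great-circle distance is δ·R ≈ 1.298 × 6371 ≈ 8268 km, so the target fraction is f = 7000/8268 ≈ 0.847.
Interpolate at f ≈ 0.847 with slerp weights a = sin((1−f)δ)/sin δ ≈ 0.205, b = sin(fδ)/sin δ ≈ 0.925.
p = a·p₁ + b·p₂ ≈ (0.157, -0.327, 0.932); φ = arcsin(p_z) ≈ 68.71°, λ = atan2(p_y, p_x) ≈ -64.30°.

≈ (69°N, 64°W)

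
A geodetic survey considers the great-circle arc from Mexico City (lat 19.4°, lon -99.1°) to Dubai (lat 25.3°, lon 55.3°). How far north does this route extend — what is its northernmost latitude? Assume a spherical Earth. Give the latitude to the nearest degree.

≈ 62°

The great circle lies in the plane with unit normal n̂ = (p₁ × p₂)/|p₁ × p₂|.
Here n̂_z ≈ +0.473; the vertex latitude is φ_max = arccos|n̂_z| ≈ 61.8°.
Check via Clairaut: cos φ_max = |cos φ₁| · sin C = cos(19.4°)·sin(30.1°) ≈ 0.473, again giving ≈ 61.8°.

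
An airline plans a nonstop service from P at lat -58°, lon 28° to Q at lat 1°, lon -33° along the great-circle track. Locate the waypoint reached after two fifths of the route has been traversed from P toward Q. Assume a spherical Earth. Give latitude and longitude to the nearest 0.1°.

≈ lat -38.0°, lon -7.3°

The haversine formula gives a central angle δ ≈ 1.326 rad (76.0°) between the endpoints.
Interpolate at f = 2/5 with slerp weights a = sin((1−f)δ)/sin δ ≈ 0.736, b = sin(fδ)/sin δ ≈ 0.521.
p = a·p₁ + b·p₂ ≈ (0.782, -0.101, -0.615); φ = arcsin(p_z) ≈ -37.98°, λ = atan2(p_y, p_x) ≈ -7.35°.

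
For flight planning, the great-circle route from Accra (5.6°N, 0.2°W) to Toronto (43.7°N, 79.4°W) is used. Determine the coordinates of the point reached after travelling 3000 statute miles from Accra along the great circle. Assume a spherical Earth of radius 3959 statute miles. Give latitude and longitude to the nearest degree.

From cos δ = sin φ₁ sin φ₂ + cos φ₁ cos φ₂ cos Δλ, the central angle is δ ≈ 1.367 rad (78.3°). The total great-circle distance is δ·R ≈ 1.367 × 3959 ≈ 5413 mi, so the target fraction is f = 3000/5413 ≈ 0.554.
Interpolate at f ≈ 0.554 with slerp weights a = sin((1−f)δ)/sin δ ≈ 0.584, b = sin(fδ)/sin δ ≈ 0.702.
p = a·p₁ + b·p₂ ≈ (0.675, -0.501, 0.542); φ = arcsin(p_z) ≈ 32.81°, λ = atan2(p_y, p_x) ≈ -36.57°.

≈ 33°N, 37°W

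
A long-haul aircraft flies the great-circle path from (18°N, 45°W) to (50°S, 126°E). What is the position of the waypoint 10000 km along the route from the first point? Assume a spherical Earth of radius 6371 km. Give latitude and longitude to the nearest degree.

The haversine formula gives a central angle δ ≈ 2.569 rad (147.2°) between the endpoints. The total great-circle distance is δ·R ≈ 2.569 × 6371 ≈ 16367 km, so the target fraction is f = 10000/16367 ≈ 0.611.
Interpolate at f ≈ 0.611 with slerp weights a = sin((1−f)δ)/sin δ ≈ 1.553, b = sin(fδ)/sin δ ≈ 1.846.
p = a·p₁ + b·p₂ ≈ (0.347, -0.084, -0.934); φ = arcsin(p_z) ≈ -69.09°, λ = atan2(p_y, p_x) ≈ -13.66°.

≈ (69°S, 14°W)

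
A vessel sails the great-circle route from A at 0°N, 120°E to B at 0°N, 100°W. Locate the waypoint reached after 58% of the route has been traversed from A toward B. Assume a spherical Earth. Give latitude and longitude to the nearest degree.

≈ 0°N, 159°W

Write both endpoints as unit vectors p₁, p₂ with components (cos φ cos λ, cos φ sin λ, sin φ).
The central angle between the endpoints is δ = arccos(p₁·p₂) ≈ 2.443 rad (140.0°).
Interpolate at f = 0.58 with slerp weights a = sin((1−f)δ)/sin δ ≈ 1.331, b = sin(fδ)/sin δ ≈ 1.537.
p = a·p₁ + b·p₂ ≈ (-0.932, -0.362, 0.000); φ = arcsin(p_z) ≈ 0.00°, λ = atan2(p_y, p_x) ≈ -158.80°.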